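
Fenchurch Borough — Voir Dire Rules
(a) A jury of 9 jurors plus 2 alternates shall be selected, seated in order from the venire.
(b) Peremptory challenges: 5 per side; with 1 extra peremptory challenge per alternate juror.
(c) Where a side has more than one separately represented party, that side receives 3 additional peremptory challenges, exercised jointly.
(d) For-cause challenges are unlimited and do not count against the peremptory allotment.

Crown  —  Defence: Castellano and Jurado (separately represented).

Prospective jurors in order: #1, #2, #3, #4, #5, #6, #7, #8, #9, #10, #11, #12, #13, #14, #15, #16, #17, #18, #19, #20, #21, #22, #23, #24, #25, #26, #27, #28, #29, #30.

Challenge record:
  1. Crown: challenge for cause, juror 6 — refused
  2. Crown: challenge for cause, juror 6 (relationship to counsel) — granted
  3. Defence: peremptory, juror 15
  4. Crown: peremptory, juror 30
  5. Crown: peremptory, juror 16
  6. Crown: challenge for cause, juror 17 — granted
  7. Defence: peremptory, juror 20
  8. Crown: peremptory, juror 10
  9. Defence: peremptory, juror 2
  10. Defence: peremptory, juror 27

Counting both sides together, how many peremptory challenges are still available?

10

Crown allotment: 5 base + 1 × 2 alternates = 7. Defence allotment: 5 base + 1 × 2 alternates + 3 multi-party = 10.
Crown peremptories used: #30, #16, #10 — 3 (for-cause on #6, #6, #17 don't count).
Defence peremptories used: #15, #20, #2, #27 — 4.
Remaining: (7 − 3) + (10 − 4) = 10.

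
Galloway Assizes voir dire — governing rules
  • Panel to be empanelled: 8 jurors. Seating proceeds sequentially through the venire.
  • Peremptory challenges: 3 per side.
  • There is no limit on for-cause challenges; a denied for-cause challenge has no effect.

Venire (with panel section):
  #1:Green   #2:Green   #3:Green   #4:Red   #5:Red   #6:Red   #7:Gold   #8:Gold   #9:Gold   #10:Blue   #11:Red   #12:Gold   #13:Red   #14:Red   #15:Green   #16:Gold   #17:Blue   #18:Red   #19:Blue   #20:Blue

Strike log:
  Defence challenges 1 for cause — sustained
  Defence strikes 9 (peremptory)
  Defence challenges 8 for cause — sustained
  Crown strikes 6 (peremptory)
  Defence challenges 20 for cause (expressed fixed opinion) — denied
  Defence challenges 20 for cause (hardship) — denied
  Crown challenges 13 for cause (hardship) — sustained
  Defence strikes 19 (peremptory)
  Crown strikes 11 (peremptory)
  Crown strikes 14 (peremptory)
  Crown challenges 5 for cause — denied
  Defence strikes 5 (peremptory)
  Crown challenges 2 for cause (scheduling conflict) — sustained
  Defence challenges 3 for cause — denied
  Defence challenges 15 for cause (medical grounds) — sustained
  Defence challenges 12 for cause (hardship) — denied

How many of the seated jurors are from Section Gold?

Removed: #1, #2, #5, #6, #8, #9, #11, #13, #14, #15, #19.
Seated jurors 1–8: #3, #4, #7, #10, #12, #16, #17, #18.
Of those, in Section Gold: #7, #12, #16 → 3.

3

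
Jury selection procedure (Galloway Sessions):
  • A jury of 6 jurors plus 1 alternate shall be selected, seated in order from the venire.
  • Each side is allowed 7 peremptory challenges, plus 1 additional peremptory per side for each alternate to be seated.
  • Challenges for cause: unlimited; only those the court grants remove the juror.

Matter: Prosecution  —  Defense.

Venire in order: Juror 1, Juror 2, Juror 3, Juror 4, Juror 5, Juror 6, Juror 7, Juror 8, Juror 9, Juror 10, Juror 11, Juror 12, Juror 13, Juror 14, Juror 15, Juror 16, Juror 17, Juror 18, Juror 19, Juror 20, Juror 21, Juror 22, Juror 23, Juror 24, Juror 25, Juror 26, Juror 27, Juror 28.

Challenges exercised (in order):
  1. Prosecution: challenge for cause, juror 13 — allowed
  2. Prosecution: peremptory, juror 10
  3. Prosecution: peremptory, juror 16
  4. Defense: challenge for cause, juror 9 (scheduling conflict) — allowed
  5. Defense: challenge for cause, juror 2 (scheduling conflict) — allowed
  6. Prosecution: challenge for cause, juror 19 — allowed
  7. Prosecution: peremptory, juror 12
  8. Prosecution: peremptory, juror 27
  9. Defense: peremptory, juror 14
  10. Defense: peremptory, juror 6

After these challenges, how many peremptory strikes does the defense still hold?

6

Defense allotment: 7 base + 1 × 1 alternate = 8.
Defense peremptories used: #14, #6 — 2 (for-cause on #9, #2 don't count).
Remaining: 8 − 2 = 6.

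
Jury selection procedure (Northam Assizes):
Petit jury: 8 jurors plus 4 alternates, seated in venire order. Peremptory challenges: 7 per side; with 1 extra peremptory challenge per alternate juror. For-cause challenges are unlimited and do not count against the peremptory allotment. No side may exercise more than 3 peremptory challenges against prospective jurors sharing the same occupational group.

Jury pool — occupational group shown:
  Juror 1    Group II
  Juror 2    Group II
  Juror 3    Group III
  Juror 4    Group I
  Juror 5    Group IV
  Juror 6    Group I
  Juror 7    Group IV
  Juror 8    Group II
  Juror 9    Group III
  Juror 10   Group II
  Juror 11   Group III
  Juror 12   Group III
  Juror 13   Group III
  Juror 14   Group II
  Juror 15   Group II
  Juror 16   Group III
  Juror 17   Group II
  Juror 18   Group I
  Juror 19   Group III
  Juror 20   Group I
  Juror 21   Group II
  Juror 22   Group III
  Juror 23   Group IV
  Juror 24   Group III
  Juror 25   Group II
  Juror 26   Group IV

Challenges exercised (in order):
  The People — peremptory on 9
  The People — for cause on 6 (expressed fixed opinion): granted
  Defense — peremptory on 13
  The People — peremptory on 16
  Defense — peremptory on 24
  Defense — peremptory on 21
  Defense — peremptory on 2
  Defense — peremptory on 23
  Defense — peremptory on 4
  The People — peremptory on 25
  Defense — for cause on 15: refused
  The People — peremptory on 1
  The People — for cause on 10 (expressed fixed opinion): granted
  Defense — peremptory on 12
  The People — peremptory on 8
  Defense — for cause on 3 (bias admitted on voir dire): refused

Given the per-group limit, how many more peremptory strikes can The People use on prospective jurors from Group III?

The People peremptories so far: #9, #16, #25, #1, #8 — 5 of 11 used, 6 left overall.
Against Group III: #9, #16 — 2 used; per-group cap 3 leaves 1.
Binding limit: min(6, 1) = 1.

1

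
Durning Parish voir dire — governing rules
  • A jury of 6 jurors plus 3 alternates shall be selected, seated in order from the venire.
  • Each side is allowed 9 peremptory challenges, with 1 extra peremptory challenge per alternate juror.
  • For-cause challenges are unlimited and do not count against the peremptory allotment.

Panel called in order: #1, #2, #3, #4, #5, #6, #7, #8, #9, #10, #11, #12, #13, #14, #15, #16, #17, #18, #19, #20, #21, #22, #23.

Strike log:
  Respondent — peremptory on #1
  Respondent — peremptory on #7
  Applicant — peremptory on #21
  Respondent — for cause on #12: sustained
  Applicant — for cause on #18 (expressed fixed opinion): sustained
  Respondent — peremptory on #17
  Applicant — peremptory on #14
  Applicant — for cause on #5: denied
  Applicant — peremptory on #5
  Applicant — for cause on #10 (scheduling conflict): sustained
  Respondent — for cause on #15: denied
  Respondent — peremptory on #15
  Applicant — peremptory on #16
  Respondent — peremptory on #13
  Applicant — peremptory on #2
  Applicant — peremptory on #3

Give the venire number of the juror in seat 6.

19

Removed: #1, #2, #3, #5, #7, #10, #12, #13, #14, #15, #16, #17, #18, #21.
Filling seats in venire order through position 6: #4, #6, #8, #9, #11, #19.
So seat 6 is #19.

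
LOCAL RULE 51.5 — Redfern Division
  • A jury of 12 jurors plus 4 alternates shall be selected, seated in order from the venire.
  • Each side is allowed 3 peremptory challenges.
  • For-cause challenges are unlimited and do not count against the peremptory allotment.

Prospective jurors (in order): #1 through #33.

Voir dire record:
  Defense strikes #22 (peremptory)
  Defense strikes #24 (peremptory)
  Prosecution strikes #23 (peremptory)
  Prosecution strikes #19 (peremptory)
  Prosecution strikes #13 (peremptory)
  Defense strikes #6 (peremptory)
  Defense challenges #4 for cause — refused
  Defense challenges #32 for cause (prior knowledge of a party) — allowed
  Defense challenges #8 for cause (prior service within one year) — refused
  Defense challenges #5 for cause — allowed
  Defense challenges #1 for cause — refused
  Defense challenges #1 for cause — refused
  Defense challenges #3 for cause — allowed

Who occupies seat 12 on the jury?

Removed: #3, #5, #6, #13, #19, #22, #23, #24, #32. (#1, #4, #8 stay — for-cause denied.)
Filling seats in venire order through position 12: #1, #2, #4, #7, #8, #9, #10, #11, #12, #14, #15, #16.
So seat 12 is #16.

16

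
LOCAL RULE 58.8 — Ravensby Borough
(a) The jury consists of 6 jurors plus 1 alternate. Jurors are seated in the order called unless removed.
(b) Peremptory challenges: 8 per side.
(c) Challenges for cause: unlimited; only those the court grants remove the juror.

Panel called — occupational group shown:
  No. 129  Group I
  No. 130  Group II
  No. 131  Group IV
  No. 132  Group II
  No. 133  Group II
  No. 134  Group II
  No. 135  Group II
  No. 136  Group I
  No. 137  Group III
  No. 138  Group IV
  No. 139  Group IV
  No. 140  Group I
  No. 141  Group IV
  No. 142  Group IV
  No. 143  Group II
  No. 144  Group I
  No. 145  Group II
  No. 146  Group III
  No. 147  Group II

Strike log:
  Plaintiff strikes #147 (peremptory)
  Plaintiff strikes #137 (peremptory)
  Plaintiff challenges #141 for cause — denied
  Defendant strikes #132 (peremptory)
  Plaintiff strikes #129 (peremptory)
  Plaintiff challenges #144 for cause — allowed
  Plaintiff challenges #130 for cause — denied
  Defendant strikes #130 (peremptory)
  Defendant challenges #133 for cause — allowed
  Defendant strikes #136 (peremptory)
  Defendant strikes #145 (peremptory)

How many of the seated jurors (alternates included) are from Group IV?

Removed: #129, #130, #132, #133, #136, #137, #144, #145, #147.
Seated (7 incl. alternates): #131, #134, #135, #138, #139, #140, #141.
Of those, in Group IV: #131, #138, #139, #141 → 4.

4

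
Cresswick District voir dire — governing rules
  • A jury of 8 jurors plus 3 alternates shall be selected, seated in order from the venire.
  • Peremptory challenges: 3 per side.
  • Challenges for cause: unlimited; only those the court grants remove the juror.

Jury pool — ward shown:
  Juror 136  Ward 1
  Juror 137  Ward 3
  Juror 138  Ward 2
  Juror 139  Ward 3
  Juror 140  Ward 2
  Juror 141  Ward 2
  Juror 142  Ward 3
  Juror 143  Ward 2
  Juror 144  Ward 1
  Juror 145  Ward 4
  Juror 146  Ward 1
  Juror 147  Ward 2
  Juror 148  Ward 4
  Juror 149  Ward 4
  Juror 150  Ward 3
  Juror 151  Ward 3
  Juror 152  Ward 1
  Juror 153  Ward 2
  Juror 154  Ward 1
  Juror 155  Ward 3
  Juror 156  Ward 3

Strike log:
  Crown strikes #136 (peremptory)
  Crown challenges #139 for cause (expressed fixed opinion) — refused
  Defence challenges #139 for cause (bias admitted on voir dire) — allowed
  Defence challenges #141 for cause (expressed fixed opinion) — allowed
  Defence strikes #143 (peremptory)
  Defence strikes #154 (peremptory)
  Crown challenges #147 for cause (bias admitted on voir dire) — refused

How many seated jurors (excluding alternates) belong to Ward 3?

Removed: #136, #139, #141, #143, #154.
Seated jurors 1–8: #137, #138, #140, #142, #144, #145, #146, #147 (alternates #148, #149, #150 not counted).
Of those, in Ward 3: #137, #142 → 2.

2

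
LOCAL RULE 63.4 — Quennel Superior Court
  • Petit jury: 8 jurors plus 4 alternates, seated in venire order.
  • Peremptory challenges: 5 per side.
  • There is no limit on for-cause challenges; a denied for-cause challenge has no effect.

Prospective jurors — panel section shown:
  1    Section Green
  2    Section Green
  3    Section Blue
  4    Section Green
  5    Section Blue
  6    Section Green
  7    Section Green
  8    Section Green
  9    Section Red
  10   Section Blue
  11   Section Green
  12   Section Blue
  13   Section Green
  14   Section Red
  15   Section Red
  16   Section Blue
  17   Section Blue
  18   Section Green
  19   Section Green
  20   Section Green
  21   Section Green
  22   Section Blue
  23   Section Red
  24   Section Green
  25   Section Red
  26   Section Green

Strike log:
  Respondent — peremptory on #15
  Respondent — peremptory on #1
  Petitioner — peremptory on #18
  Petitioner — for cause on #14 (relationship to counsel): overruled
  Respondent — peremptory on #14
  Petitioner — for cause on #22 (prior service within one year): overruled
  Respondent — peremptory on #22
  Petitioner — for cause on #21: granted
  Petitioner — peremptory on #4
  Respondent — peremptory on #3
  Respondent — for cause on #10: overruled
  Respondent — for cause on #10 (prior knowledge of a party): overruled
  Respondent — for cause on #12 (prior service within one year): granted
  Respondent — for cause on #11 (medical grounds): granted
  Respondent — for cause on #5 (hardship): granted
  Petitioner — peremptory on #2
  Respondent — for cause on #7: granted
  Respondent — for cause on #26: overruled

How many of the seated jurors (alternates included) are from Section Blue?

3

Removed: #1, #2, #3, #4, #5, #7, #11, #12, #14, #15, #18, #21, #22.
Seated (12 incl. alternates): #6, #8, #9, #10, #13, #16, #17, #19, #20, #23, #24, #25.
Of those, in Section Blue: #10, #16, #17 → 3.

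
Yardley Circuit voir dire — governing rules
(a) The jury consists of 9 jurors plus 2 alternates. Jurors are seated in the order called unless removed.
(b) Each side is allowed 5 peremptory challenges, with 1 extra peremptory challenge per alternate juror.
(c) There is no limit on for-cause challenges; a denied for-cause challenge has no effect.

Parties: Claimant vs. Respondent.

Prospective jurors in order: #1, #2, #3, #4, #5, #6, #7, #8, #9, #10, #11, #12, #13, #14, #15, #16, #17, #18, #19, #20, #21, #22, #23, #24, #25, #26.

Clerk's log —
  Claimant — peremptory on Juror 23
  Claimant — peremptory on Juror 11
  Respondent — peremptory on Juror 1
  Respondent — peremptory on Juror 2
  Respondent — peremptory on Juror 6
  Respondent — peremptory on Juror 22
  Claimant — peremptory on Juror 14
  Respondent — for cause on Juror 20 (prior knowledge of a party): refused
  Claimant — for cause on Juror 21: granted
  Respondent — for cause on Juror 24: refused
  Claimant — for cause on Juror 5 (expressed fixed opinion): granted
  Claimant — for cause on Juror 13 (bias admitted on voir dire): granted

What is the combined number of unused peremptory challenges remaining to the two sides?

Claimant allotment: 5 base + 1 × 2 alternates = 7. Respondent allotment: 5 base + 1 × 2 alternates = 7.
Claimant peremptories used: #23, #11, #14 — 3 (for-cause on #21, #5, #13 don't count).
Respondent peremptories used: #1, #2, #6, #22 — 4 (for-cause on #20, #24 don't count).
Remaining: (7 − 3) + (7 − 4) = 7.

7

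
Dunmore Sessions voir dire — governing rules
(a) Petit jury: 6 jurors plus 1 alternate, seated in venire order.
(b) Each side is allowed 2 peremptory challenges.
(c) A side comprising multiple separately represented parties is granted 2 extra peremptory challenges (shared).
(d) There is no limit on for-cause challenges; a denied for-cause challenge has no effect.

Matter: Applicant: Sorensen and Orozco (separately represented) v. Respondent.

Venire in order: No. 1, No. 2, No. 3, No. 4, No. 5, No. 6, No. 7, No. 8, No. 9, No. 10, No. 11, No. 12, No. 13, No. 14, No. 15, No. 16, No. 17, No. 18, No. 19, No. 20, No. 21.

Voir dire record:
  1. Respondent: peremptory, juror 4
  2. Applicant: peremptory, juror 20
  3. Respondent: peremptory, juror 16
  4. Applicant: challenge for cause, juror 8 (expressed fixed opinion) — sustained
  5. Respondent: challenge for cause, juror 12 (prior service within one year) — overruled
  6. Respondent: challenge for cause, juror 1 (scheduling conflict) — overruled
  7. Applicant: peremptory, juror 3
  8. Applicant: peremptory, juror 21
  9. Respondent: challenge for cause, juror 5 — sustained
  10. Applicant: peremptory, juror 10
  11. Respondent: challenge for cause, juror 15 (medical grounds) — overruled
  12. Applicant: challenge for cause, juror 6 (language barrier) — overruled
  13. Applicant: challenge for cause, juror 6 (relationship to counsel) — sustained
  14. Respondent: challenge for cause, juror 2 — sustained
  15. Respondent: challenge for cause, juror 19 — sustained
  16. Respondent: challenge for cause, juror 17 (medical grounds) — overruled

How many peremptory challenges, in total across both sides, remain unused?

Applicant allotment: 2 base + 2 multi-party = 4. Respondent allotment: 2.
Applicant peremptories used: #20, #3, #21, #10 — 4 (for-cause on #8, #6, #6 don't count).
Respondent peremptories used: #4, #16 — 2 (for-cause on #12, #1, #5, #15, #2, #19, #17 don't count).
Remaining: (4 − 4) + (2 − 2) = 0.

0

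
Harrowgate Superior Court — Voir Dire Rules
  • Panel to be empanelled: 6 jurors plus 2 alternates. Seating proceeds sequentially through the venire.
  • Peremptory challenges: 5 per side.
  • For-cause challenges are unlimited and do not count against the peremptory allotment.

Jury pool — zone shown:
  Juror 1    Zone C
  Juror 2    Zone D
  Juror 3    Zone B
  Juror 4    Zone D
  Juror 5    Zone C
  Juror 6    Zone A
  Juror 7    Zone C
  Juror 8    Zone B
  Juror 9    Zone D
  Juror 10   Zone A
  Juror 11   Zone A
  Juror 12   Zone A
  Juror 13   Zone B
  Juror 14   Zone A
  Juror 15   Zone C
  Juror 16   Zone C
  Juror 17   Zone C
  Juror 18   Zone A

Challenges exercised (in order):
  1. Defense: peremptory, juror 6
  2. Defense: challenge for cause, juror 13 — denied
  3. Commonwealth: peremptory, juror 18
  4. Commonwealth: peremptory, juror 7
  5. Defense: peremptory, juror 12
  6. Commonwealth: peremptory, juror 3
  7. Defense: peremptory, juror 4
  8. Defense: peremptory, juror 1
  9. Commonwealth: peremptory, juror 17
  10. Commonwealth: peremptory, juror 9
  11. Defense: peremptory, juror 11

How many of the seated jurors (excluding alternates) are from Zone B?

Removed: #1, #3, #4, #6, #7, #9, #11, #12, #17, #18.
Seated jurors 1–6: #2, #5, #8, #10, #13, #14 (alternates #15, #16 not counted).
Of those, in Zone B: #8, #13 → 2.

2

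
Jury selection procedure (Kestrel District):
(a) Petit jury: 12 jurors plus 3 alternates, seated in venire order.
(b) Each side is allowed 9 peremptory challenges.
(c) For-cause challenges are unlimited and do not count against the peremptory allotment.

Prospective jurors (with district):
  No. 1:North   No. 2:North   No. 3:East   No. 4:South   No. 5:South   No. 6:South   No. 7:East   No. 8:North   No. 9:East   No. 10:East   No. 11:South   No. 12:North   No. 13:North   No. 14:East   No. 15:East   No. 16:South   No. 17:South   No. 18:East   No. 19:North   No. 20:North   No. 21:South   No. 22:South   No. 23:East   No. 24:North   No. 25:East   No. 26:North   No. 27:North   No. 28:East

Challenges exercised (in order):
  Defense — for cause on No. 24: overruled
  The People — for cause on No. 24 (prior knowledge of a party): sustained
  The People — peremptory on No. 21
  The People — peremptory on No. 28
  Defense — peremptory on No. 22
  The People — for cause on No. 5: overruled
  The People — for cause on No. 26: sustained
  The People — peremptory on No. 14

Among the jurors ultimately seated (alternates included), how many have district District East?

5

Removed: #14, #21, #22, #24, #26, #28.
Seated (15 incl. alternates): #1, #2, #3, #4, #5, #6, #7, #8, #9, #10, #11, #12, #13, #15, #16.
Of those, in District East: #3, #7, #9, #10, #15 → 5.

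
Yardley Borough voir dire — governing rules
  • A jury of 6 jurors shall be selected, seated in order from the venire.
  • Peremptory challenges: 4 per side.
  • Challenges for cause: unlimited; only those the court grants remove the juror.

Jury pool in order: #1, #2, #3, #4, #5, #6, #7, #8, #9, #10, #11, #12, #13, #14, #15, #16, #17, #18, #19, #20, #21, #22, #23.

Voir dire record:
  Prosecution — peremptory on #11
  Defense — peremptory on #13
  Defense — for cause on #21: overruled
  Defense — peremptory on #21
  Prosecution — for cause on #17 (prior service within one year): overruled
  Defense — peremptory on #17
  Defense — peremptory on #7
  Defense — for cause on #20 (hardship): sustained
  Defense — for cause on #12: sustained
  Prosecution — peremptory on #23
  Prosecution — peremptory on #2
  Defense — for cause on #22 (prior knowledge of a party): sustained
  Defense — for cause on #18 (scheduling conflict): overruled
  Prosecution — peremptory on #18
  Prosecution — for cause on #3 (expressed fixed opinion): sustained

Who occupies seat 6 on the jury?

Removed: #2, #3, #7, #11, #12, #13, #17, #18, #20, #21, #22, #23.
Filling seats in venire order through position 6: #1, #4, #5, #6, #8, #9.
So seat 6 is #9.

9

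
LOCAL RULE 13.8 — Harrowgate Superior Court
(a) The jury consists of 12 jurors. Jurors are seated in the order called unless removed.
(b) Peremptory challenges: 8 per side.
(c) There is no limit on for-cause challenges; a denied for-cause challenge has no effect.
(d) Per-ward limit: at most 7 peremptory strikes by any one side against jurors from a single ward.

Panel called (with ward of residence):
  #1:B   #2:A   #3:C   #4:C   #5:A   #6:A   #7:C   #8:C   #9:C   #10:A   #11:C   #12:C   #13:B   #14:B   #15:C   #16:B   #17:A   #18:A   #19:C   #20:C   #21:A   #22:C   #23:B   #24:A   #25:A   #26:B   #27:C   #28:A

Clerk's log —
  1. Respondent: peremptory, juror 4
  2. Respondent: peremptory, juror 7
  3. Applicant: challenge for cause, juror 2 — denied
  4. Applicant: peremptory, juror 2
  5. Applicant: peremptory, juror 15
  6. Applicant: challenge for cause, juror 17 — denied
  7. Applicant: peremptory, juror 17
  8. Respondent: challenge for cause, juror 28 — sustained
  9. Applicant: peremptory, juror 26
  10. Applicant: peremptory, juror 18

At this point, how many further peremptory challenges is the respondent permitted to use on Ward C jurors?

5

Respondent peremptories so far: #4, #7 — 2 of 8 used, 6 left overall.
Against Ward C: #4, #7 — 2 used; per-ward cap 7 leaves 5.
Binding limit: min(6, 5) = 5.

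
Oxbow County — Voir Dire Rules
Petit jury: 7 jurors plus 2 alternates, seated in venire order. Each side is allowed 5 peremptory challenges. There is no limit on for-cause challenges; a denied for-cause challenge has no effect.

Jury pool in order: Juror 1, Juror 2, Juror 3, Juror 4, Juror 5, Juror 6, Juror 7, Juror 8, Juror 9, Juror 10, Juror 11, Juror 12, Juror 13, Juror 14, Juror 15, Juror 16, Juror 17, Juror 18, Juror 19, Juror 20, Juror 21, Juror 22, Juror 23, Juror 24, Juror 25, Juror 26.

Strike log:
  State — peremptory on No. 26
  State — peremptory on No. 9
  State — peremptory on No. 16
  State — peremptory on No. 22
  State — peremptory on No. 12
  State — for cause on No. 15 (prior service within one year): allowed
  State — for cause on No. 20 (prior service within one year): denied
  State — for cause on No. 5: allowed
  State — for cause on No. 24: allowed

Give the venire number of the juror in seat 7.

8

Removed: #5, #9, #12, #15, #16, #22, #24, #26. (#20 stays — for-cause denied.)
Seating in order: seats 1–7 → #1, #2, #3, #4, #6, #7, #8; alternates → #10, #11.
So seat 7 is #8.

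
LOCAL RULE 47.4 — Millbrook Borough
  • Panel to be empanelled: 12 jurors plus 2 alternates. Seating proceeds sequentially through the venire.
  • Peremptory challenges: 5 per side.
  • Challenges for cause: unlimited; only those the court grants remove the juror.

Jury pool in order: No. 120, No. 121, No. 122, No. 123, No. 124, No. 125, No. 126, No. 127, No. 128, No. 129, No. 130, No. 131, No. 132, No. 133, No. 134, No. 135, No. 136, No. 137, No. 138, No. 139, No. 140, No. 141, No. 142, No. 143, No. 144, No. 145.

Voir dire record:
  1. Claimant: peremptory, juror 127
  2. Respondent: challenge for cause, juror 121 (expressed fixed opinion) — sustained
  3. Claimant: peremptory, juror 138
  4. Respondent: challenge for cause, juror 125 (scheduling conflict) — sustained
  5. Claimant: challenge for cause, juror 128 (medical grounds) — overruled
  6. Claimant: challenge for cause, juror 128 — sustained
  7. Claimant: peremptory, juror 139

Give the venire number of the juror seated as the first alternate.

Removed: #121, #125, #127, #128, #138, #139.
Seating in order: seats 1–12 → #120, #122, #123, #124, #126, #129, #130, #131, #132, #133, #134, #135; alternates → #136, #137.
So alternate 1 is #136.

136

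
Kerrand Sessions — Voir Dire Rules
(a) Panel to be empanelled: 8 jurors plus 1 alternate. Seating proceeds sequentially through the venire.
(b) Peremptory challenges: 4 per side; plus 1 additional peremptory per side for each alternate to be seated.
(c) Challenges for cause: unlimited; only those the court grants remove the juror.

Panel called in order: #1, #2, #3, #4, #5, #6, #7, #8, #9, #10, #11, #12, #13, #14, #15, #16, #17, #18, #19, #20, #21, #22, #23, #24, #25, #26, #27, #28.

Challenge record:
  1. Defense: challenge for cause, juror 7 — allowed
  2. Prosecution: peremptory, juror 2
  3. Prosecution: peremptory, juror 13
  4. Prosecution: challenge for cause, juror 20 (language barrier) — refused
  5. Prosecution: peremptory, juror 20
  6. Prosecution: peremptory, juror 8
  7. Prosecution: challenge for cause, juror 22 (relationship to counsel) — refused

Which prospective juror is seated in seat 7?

10

Removed: #2, #7, #8, #13, #20. (#22 stays — for-cause denied.)
Filling seats in venire order through position 7: #1, #3, #4, #5, #6, #9, #10.
So seat 7 is #10.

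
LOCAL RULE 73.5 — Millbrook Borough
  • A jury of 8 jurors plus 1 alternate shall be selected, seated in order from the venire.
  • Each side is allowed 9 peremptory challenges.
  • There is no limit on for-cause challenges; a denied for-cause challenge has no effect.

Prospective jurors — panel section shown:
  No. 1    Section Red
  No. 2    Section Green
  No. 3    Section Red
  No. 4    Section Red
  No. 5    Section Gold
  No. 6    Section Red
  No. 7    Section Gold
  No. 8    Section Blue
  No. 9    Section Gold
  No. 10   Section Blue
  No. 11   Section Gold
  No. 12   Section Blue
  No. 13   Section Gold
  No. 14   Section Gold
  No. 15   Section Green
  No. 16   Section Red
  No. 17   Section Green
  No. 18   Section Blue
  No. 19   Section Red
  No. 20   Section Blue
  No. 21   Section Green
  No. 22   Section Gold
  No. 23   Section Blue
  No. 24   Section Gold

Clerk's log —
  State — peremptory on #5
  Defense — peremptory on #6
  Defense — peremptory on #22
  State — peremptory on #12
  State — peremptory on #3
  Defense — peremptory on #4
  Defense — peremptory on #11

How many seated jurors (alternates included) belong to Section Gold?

Removed: #3, #4, #5, #6, #11, #12, #22.
Seated (9 incl. alternates): #1, #2, #7, #8, #9, #10, #13, #14, #15.
Of those, in Section Gold: #7, #9, #13, #14 → 4.

4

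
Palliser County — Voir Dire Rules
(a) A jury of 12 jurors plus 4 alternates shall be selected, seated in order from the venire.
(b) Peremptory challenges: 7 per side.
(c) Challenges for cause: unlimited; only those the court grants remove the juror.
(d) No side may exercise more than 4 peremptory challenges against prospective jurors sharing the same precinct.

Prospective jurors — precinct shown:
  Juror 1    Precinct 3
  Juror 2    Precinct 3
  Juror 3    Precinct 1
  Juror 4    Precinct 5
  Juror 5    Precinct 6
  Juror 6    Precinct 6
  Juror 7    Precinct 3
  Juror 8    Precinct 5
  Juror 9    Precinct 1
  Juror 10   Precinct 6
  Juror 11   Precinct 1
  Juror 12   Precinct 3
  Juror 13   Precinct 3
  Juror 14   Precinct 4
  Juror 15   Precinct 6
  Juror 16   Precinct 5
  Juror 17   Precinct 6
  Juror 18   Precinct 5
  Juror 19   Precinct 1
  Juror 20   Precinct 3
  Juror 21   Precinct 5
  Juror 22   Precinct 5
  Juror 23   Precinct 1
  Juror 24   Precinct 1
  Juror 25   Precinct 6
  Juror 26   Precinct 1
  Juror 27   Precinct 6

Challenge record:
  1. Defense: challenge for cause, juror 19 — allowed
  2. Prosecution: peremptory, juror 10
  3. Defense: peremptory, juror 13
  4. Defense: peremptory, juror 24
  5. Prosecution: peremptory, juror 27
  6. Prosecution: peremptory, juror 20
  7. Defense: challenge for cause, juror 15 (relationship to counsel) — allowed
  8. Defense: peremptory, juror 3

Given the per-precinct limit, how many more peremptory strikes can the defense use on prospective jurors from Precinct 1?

2

Defense peremptories so far: #13, #24, #3 — 3 of 7 used, 4 left overall.
Against Precinct 1: #24, #3 — 2 used; per-precinct cap 4 leaves 2.
Binding limit: min(4, 2) = 2.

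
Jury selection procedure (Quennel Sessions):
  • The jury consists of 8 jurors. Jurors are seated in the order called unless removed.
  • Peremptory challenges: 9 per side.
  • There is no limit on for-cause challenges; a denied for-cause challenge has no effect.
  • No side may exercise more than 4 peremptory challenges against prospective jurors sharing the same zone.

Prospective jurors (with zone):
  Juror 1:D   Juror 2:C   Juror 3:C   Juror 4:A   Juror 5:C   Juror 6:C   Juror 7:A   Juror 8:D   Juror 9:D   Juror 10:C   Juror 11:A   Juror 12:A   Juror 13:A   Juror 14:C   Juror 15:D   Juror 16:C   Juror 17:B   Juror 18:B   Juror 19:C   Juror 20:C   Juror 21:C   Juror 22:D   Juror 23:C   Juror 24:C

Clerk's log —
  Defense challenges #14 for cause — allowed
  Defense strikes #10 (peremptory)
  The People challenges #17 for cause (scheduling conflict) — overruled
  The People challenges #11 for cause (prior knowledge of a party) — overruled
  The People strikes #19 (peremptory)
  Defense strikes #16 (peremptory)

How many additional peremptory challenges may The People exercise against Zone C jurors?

3

The People peremptories so far: #19 — 1 of 9 used, 8 left overall.
Against Zone C: #19 — 1 used; per-zone cap 4 leaves 3.
Binding limit: min(8, 3) = 3.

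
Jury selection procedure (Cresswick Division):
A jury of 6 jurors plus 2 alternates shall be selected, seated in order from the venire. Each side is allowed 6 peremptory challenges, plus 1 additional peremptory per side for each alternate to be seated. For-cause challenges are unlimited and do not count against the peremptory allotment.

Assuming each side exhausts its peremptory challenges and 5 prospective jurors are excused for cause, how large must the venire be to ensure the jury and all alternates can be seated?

Seats to fill: 6 + 2 alternates = 8.
Peremptories: 6 + 1×2 = 8 per side × 2 sides = 16.
For-cause removals: 5.
Minimum venire: 8 + 16 + 5 = 29.

29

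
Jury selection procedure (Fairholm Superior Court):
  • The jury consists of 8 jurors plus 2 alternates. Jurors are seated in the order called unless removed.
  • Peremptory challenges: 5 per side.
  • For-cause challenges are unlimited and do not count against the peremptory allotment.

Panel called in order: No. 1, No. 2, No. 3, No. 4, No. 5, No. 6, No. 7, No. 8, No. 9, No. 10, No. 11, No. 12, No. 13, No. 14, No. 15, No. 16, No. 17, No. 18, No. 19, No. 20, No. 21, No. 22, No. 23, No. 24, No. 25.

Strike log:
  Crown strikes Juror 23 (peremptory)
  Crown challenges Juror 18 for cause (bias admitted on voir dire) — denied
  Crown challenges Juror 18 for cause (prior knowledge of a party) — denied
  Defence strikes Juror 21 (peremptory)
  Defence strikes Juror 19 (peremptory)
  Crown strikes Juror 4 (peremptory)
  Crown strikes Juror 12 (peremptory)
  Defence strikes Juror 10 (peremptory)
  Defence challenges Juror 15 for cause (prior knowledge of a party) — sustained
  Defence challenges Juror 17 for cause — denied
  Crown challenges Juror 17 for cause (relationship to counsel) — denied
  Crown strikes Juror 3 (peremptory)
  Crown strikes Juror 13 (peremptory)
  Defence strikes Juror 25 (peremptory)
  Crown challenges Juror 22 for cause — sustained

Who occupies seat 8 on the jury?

Removed: #3, #4, #10, #12, #13, #15, #19, #21, #22, #23, #25. (#17, #18 stay — for-cause denied.)
Filling seats in venire order through position 8: #1, #2, #5, #6, #7, #8, #9, #11.
So seat 8 is #11.

11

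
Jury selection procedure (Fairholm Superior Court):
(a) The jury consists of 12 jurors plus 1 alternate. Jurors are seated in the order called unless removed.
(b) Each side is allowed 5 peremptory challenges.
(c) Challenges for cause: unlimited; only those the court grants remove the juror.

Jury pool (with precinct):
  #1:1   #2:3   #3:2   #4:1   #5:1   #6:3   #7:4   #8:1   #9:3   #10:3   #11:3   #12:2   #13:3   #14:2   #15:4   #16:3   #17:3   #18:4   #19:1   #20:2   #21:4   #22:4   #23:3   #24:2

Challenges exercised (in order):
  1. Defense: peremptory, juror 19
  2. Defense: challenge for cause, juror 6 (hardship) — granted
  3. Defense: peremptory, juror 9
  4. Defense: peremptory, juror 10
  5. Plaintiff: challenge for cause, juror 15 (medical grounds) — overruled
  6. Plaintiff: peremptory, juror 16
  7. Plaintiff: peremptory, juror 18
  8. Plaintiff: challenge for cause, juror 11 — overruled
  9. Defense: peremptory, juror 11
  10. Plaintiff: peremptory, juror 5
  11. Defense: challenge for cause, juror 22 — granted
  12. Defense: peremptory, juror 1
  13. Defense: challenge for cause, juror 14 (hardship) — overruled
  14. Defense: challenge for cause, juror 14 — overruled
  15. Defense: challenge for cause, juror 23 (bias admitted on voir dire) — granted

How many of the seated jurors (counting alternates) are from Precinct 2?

5

Removed: #1, #5, #6, #9, #10, #11, #16, #18, #19, #22, #23.
Seated (13 incl. alternates): #2, #3, #4, #7, #8, #12, #13, #14, #15, #17, #20, #21, #24.
Of those, in Precinct 2: #3, #12, #14, #20, #24 → 5.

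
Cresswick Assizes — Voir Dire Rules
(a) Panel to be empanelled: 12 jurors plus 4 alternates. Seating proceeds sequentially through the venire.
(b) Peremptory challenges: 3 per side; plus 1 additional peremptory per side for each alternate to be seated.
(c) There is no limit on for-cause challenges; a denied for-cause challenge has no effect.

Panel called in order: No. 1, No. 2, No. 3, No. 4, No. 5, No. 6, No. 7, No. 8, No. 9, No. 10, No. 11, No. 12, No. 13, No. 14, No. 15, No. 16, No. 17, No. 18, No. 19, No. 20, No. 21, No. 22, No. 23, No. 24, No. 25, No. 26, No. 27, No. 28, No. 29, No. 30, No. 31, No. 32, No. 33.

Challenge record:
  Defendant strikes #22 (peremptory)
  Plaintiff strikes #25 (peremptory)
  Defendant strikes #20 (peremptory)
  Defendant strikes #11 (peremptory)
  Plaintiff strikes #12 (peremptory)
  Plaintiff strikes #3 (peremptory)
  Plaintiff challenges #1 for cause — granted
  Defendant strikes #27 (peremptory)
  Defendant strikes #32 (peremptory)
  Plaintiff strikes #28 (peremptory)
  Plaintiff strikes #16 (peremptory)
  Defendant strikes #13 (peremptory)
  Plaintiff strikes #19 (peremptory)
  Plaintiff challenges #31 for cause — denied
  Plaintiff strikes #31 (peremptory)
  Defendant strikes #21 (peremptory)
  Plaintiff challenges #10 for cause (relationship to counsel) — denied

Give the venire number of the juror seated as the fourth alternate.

Removed: #1, #3, #11, #12, #13, #16, #19, #20, #21, #22, #25, #27, #28, #31, #32. (#10 stays — for-cause denied.)
Filling seats in venire order through position 16: #2, #4, #5, #6, #7, #8, #9, #10, #14, #15, #17, #18, #23, #24, #26, #29.
So alternate 4 is #29.

29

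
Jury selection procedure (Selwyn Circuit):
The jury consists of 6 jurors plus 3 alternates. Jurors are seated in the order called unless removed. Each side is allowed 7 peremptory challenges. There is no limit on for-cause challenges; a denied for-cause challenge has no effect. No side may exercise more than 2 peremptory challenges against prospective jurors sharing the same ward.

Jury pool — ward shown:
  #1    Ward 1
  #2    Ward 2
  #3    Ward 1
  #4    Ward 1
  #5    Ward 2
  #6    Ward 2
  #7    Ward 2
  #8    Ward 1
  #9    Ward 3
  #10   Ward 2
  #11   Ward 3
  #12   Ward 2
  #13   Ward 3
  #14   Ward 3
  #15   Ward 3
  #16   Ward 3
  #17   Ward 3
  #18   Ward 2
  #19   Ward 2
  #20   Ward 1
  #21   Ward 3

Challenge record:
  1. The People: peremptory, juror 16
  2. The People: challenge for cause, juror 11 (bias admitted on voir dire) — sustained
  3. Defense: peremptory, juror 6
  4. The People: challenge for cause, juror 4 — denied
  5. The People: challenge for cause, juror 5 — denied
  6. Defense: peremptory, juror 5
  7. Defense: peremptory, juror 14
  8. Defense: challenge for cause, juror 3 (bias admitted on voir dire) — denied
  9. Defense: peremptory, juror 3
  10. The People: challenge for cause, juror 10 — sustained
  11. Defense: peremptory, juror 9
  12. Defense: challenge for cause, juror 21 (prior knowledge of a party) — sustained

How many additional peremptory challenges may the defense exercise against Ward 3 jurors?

Defense peremptories so far: #6, #5, #14, #3, #9 — 5 of 7 used, 2 left overall.
Against Ward 3: #14, #9 — 2 used; per-ward cap 2 leaves 0.
Binding limit: min(2, 0) = 0.

0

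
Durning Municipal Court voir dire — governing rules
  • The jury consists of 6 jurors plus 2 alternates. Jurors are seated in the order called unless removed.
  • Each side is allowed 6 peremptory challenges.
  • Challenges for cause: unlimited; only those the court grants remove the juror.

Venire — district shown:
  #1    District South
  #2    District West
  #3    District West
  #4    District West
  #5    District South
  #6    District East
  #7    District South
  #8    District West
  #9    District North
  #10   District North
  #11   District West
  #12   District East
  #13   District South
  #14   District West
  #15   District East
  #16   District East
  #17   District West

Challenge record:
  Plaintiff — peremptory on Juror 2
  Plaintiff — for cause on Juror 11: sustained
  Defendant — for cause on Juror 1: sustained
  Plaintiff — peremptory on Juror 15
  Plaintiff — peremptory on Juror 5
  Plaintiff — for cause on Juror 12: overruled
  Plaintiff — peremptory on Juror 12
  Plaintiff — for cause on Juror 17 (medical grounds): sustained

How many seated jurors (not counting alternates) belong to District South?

Removed: #1, #2, #5, #11, #12, #15, #17.
Seated jurors 1–6: #3, #4, #6, #7, #8, #9 (alternates #10, #13 not counted).
Of those, in District South: #7 → 1.

1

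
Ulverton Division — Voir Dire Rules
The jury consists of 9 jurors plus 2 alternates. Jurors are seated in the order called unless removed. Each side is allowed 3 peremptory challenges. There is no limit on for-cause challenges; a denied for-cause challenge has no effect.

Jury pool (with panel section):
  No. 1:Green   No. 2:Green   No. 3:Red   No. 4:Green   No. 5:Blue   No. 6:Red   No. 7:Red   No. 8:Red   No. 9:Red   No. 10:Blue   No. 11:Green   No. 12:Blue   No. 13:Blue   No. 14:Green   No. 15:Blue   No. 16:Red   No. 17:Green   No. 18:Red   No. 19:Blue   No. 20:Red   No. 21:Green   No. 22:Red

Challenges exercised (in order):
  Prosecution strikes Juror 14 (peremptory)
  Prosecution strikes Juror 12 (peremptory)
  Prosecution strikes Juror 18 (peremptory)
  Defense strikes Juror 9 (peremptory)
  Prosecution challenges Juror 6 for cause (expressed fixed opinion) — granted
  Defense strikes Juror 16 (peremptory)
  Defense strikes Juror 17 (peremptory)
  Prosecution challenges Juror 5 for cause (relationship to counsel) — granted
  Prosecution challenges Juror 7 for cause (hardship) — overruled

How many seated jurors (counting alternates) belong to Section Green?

4

Removed: #5, #6, #9, #12, #14, #16, #17, #18.
Seated (11 incl. alternates): #1, #2, #3, #4, #7, #8, #10, #11, #13, #15, #19.
Of those, in Section Green: #1, #2, #4, #11 → 4.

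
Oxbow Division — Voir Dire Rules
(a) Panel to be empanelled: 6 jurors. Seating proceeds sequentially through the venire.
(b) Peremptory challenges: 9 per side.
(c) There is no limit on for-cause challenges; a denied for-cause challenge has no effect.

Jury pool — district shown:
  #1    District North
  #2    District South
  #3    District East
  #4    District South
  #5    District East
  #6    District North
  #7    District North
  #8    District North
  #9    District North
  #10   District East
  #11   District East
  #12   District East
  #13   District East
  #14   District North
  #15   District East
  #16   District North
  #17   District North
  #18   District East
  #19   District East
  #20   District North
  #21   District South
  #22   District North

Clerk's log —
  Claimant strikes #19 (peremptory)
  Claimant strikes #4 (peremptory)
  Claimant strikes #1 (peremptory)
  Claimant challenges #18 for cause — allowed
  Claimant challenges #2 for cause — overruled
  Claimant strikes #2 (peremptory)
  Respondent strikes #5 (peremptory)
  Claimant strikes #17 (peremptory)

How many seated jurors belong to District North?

Removed: #1, #2, #4, #5, #17, #18, #19.
Seated jurors 1–6: #3, #6, #7, #8, #9, #10.
Of those, in District North: #6, #7, #8, #9 → 4.

4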